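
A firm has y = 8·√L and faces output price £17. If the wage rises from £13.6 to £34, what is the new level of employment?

From P·MP_L = w with MP_L = 4·L^(-1/2), the labor demand is L(w) = (68/w)^(2).
At w = 13.6: L = 25. At w = 34: L = 4.

L* = 4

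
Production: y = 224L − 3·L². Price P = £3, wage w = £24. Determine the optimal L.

L* = 36

The marginal product of L is MP_L = 224 − 6L.
A price-taking firm hires until the value of the marginal product equals the wage: P·MP_L = w, so 3·(224 − 6L) = 24.
Then 224 − 6L = 8, giving L = 36.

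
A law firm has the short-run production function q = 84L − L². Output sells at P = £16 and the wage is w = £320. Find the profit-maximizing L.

The marginal product of L is MP_L = 84 − 2L.
A price-taking firm hires until the value of the marginal product equals the wage: P·MP_L = w, so 16·(84 − 2L) = 320.
Then 84 − 2L = 20, giving L = 32.

L* = 32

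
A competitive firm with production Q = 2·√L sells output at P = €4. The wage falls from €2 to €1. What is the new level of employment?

L* = 16

From P·MP_L = w with MP_L = L^(-1/2), the labor demand is L(w) = (4/w)^(2).
At w = 2: L = 4. At w = 1: L = 16.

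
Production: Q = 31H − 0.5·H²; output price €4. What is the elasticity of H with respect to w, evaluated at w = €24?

ε = -0.24

From P·MP_H = w with MP_H = 31 − H, labor demand is H(w) = 31 − w/4.
dH/dw = −1/(4) = -0.25.
At w = 24, H = 25, so ε = (dH/dw)·(w/H) = (-0.25)·(24/25) = -0.24.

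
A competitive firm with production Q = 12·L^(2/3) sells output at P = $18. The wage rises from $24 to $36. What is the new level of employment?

From P·MP_L = w with MP_L = 8·L^(-1/3), the labor demand is L(w) = (144/w)^(3).
At w = 24: L = 216. At w = 36: L = 64.

L* = 64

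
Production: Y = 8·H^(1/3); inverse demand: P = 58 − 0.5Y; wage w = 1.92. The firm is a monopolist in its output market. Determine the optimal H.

H* = 125

Marginal revenue from the inverse demand is MR = 58 − Y.
The marginal product is MP_H = (8/3)·H^(-2/3).
A monopolist hires until marginal revenue product equals the wage: MR·MP_H = w.
At H, Y = 8·H^(1/3). Substituting and solving: (58 − 8·H^(1/3))·(8/3)·H^(-2/3) = 1.92 gives H = 125.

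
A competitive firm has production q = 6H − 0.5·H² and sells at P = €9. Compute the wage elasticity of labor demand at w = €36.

From P·MP_H = w with MP_H = 6 − H, labor demand is H(w) = 6 − w/9.
dH/dw = −1/(9) = -1/9.
At w = 36, H = 2, so ε = (dH/dw)·(w/H) = (-1/9)·(36/2) = -2.

ε = -2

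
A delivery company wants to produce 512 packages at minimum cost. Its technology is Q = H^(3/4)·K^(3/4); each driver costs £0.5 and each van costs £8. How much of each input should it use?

Cost minimization requires the marginal rate of technical substitution to equal the input-price ratio: MP_H/MP_K = w/r.
Here MP_H/MP_K = (3/4)·(K/H)/(3/4) = (K/H). Setting this equal to 0.5/8 = 0.0625 gives K = 0.0625H.
Substituting into Q = 512: H^(3/4)·(0.0625H)^(3/4) = 512.
Solving, H = 256 and K = 16.

H* = 256, K* = 16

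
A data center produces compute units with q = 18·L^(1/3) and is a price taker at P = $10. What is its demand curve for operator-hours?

MP_L = (1/3)·18·L^(-2/3) = 6·L^(-2/3).
Setting P·MP_L = w: 60·L^(-2/3) = w.
Solving for L: L^(-2/3) = w/60, so L = (60/w)^(3/2).

L(w) = (60/w)^(3/2)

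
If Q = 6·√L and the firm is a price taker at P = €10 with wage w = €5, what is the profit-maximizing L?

MP_L = (1/2)·6·L^(-1/2) = 3·L^(-1/2).
Profit maximization for a price taker requires P·MP_L = w: 10·3·L^(-1/2) = 5.
So L^(-1/2) = 1/6, which gives L = 36.

L* = 36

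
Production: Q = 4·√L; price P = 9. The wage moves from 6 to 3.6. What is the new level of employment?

L* = 25

From P·MP_L = w with MP_L = 2·L^(-1/2), the labor demand is L(w) = (18/w)^(2).
At w = 6: L = 9. At w = 3.6: L = 25.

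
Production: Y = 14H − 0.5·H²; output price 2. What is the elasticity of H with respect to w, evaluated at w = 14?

ε = -1

From P·MP_H = w with MP_H = 14 − H, labor demand is H(w) = 14 − w/2.
dH/dw = −1/(2) = -0.5.
At w = 14, H = 7, so ε = (dH/dw)·(w/H) = (-0.5)·(14/7) = -1.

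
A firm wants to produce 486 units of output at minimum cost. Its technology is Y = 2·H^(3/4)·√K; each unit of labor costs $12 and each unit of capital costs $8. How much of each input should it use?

H* = 81, K* = 81

Cost minimization requires the marginal rate of technical substitution to equal the input-price ratio: MP_H/MP_K = w/r.
Here MP_H/MP_K = (3/4)·(K/H)/(1/2) = 1.5·(K/H). Setting this equal to 12/8 = 1.5 gives K = H.
Substituting into Y = 486: 2·H^(3/4)·(H)^(1/2) = 486.
Solving, H = 81 and K = 81.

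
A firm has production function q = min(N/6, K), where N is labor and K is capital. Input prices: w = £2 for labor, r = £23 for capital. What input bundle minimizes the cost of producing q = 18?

N* = 108, K* = 18

With a fixed-proportions technology, the cost-minimizing bundle uses no slack in either input: N/6 = K = q.
So N = 6·18 = 108 and K = 18.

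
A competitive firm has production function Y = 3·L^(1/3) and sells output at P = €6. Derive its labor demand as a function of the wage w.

MP_L = (1/3)·3·L^(-2/3) = L^(-2/3).
Setting P·MP_L = w: 6·L^(-2/3) = w.
Solving for L: L^(-2/3) = w/6, so L = (6/w)^(3/2).

L(w) = (6/w)^(3/2)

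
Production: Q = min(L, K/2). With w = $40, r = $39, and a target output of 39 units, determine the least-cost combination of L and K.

With a fixed-proportions technology, the cost-minimizing bundle uses no slack in either input: L = K/2 = Q.
So L = 39 and K = 2·39 = 78.

L* = 39, K* = 78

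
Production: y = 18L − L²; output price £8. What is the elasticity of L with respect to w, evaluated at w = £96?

ε = -2

From P·MP_L = w with MP_L = 18 − 2L, labor demand is L(w) = (18 − w/8)/2.
dL/dw = −1/(16) = -0.0625.
At w = 96, L = 3, so ε = (dL/dw)·(w/L) = (-0.0625)·(96/3) = -2.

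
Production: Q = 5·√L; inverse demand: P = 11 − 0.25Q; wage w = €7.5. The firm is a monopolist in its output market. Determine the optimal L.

Marginal revenue from the inverse demand is MR = 11 − 0.5Q.
The marginal product is MP_L = 2.5·L^(-1/2).
A monopolist hires until marginal revenue product equals the wage: MR·MP_L = w.
At L, Q = 5·√L. Substituting and solving: (11 − 2.5·√L)·2.5·L^(-1/2) = 7.5 gives L = 4.

L* = 4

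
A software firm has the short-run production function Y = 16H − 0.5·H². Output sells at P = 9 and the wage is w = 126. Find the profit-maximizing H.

H* = 2

The marginal product of H is MP_H = 16 − H.
A price-taking firm hires until the value of the marginal product equals the wage: P·MP_H = w, so 9·(16 − H) = 126.
Then 16 − H = 14, giving H = 2.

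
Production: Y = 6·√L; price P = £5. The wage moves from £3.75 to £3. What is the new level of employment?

From P·MP_L = w with MP_L = 3·L^(-1/2), the labor demand is L(w) = (15/w)^(2).
At w = 3.75: L = 16. At w = 3: L = 25.

L* = 25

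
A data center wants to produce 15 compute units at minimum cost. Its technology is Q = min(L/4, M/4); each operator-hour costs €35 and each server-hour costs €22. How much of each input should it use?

With a fixed-proportions technology, the cost-minimizing bundle uses no slack in either input: L/4 = M/4 = Q.
So L = 4·15 = 60 and M = 4·15 = 60.

L* = 60, M* = 60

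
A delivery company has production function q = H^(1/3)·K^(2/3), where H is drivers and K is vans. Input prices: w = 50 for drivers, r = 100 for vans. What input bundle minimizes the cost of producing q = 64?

Cost minimization requires the marginal rate of technical substitution to equal the input-price ratio: MP_H/MP_K = w/r.
Here MP_H/MP_K = (1/3)·(K/H)/(2/3) = 0.5·(K/H). Setting this equal to 50/100 = 0.5 gives K = H.
Substituting into q = 64: H^(1/3)·(H)^(2/3) = 64.
Solving, H = 64 and K = 64.

H* = 64, K* = 64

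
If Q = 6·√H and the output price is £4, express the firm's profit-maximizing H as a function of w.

MP_H = (1/2)·6·H^(-1/2) = 3·H^(-1/2).
Setting P·MP_H = w: 12·H^(-1/2) = w.
Solving for H: H^(-1/2) = w/12, so H = (12/w)^(2).

H(w) = 144/w²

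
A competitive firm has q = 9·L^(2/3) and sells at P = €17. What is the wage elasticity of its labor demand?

MP_L = (2/3)·9·L^(-1/3), so P·MP_L = w gives 102·L^(-1/3) = w.
Solving, L(w) = (102/w)^(3). This is a constant-elasticity form: L ∝ w^(−3), so ε = −3.

ε = -3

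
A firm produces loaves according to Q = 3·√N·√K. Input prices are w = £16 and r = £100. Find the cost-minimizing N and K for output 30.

Cost minimization requires the marginal rate of technical substitution to equal the input-price ratio: MP_N/MP_K = w/r.
Here MP_N/MP_K = (1/2)·(K/N)/(1/2) = (K/N). Setting this equal to 16/100 = 0.16 gives K = 0.16N.
Substituting into Q = 30: 3·N^(1/2)·(0.16N)^(1/2) = 30.
Solving, N = 25 and K = 4.

N* = 25, K* = 4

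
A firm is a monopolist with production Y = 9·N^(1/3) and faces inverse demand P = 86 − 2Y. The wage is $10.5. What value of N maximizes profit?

N* = 8

Marginal revenue from the inverse demand is MR = 86 − 4Y.
The marginal product is MP_N = 3·N^(-2/3).
A monopolist hires until marginal revenue product equals the wage: MR·MP_N = w.
At N, Y = 9·N^(1/3). Substituting and solving: (86 − 36·N^(1/3))·3·N^(-2/3) = 10.5 gives N = 8.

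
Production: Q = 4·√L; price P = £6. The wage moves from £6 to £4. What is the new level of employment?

From P·MP_L = w with MP_L = 2·L^(-1/2), the labor demand is L(w) = (12/w)^(2).
At w = 6: L = 4. At w = 4: L = 9.

L* = 9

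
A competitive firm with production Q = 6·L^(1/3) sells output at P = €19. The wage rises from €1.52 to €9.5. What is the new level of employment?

L* = 8

From P·MP_L = w with MP_L = 2·L^(-2/3), the labor demand is L(w) = (38/w)^(3/2).
At w = 1.52: L = 125. At w = 9.5: L = 8.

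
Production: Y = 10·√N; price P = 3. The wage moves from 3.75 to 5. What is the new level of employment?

From P·MP_N = w with MP_N = 5·N^(-1/2), the labor demand is N(w) = (15/w)^(2).
At w = 3.75: N = 16. At w = 5: N = 9.

N* = 9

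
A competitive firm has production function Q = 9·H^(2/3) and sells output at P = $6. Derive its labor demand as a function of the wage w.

MP_H = (2/3)·9·H^(-1/3) = 6·H^(-1/3).
Setting P·MP_H = w: 36·H^(-1/3) = w.
Solving for H: H^(-1/3) = w/36, so H = (36/w)^(3).

H(w) = 46656/w³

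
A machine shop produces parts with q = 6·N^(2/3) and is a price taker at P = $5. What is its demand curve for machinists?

N(w) = 8000/w³

MP_N = (2/3)·6·N^(-1/3) = 4·N^(-1/3).
Setting P·MP_N = w: 20·N^(-1/3) = w.
Solving for N: N^(-1/3) = w/20, so N = (20/w)^(3).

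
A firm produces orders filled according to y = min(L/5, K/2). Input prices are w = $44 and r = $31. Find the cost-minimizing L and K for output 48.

With a fixed-proportions technology, the cost-minimizing bundle uses no slack in either input: L/5 = K/2 = y.
So L = 5·48 = 240 and K = 2·48 = 96.

L* = 240, K* = 96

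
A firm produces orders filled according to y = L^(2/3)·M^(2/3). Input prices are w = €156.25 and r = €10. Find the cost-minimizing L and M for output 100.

Cost minimization requires the marginal rate of technical substitution to equal the input-price ratio: MP_L/MP_M = w/r.
Here MP_L/MP_M = (2/3)·(M/L)/(2/3) = (M/L). Setting this equal to 156.25/10 = 15.625 gives M = 15.625L.
Substituting into y = 100: L^(2/3)·(15.625L)^(2/3) = 100.
Solving, L = 8 and M = 125.

L* = 8, M* = 125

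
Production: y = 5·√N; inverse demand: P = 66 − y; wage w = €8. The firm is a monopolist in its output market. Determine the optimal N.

Marginal revenue from the inverse demand is MR = 66 − 2y.
The marginal product is MP_N = 2.5·N^(-1/2).
A monopolist hires until marginal revenue product equals the wage: MR·MP_N = w.
At N, y = 5·√N. Substituting and solving: (66 − 10·√N)·2.5·N^(-1/2) = 8 gives N = 25.

N* = 25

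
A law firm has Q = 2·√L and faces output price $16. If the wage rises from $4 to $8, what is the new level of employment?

From P·MP_L = w with MP_L = L^(-1/2), the labor demand is L(w) = (16/w)^(2).
At w = 4: L = 16. At w = 8: L = 4.

L* = 4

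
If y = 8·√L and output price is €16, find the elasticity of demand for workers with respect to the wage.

MP_L = (1/2)·8·L^(-1/2), so P·MP_L = w gives 64·L^(-1/2) = w.
Solving, L(w) = (64/w)^(2). This is a constant-elasticity form: L ∝ w^(−2), so ε = −2.

ε = -2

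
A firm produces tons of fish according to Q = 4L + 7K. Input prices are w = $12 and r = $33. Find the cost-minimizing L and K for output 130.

L* = 32.5, K* = 0

The inputs are perfect substitutes, so the firm uses whichever has the lower cost per unit of output.
Cost per unit of output via L is w/4 = 3; via K it is r/7 = 33/7. L is cheaper.
Producing Q = 130 with L alone: L = 32.5, K = 0.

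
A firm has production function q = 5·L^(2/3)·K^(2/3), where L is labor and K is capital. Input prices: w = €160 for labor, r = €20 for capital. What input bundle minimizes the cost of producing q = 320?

Cost minimization requires the marginal rate of technical substitution to equal the input-price ratio: MP_L/MP_K = w/r.
Here MP_L/MP_K = (2/3)·(K/L)/(2/3) = (K/L). Setting this equal to 160/20 = 8 gives K = 8L.
Substituting into q = 320: 5·L^(2/3)·(8L)^(2/3) = 320.
Solving, L = 8 and K = 64.

L* = 8, K* = 64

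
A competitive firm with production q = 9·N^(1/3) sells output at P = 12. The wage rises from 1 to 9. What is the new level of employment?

N* = 8

From P·MP_N = w with MP_N = 3·N^(-2/3), the labor demand is N(w) = (36/w)^(3/2).
At w = 1: N = 216. At w = 9: N = 8.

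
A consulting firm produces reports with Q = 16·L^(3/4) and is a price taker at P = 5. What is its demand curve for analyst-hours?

MP_L = (3/4)·16·L^(-1/4) = 12·L^(-1/4).
Setting P·MP_L = w: 60·L^(-1/4) = w.
Solving for L: L^(-1/4) = w/60, so L = (60/w)^(4).

L(w) = (60/w)^(4)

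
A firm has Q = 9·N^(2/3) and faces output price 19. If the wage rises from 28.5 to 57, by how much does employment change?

From P·MP_N = w with MP_N = 6·N^(-1/3), the labor demand is N(w) = (114/w)^(3).
At w = 28.5: N = 64. At w = 57: N = 8.
ΔN = 8 − 64 = -56.

ΔN = -56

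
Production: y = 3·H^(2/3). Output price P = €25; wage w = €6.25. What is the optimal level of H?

MP_H = (2/3)·3·H^(-1/3) = 2·H^(-1/3).
Profit maximization for a price taker requires P·MP_H = w: 25·2·H^(-1/3) = 6.25.
So H^(-1/3) = 0.125, which gives H = 512.

H* = 512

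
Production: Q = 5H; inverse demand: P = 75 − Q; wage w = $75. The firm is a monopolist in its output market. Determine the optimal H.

H* = 6

Marginal revenue from the inverse demand is MR = 75 − 2Q.
The marginal product is MP_H = 5.
A monopolist hires until marginal revenue product equals the wage: MR·MP_H = w.
(75 − 10H)·5 = 75, so H = 6.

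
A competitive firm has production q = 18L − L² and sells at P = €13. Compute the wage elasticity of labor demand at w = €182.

From P·MP_L = w with MP_L = 18 − 2L, labor demand is L(w) = (18 − w/13)/2.
dL/dw = −1/(26) = -1/26.
At w = 182, L = 2, so ε = (dL/dw)·(w/L) = (-1/26)·(182/2) = -3.5.

ε = -3.5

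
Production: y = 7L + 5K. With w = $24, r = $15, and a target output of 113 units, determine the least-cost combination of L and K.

L* = 0, K* = 22.6

The inputs are perfect substitutes, so the firm uses whichever has the lower cost per unit of output.
Cost per unit of output via L is w/7 = 24/7; via K it is r/5 = 3. K is cheaper.
Producing y = 113 with K alone: L = 0, K = 22.6.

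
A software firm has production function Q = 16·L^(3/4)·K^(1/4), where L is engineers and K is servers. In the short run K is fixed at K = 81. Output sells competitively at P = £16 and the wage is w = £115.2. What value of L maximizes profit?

With K = 81, MP_L = (3/4)·16·L^(-1/4)·81^(1/4) = 36·L^(-1/4).
Profit maximization for a price taker requires P·MP_L = w: 16·36·L^(-1/4) = 115.2.
So L^(-1/4) = 0.2, which gives L = 625.

L* = 625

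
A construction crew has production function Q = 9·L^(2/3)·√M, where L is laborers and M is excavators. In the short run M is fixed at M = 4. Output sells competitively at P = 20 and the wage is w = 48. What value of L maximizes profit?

With M = 4, MP_L = (2/3)·9·L^(-1/3)·4^(1/2) = 12·L^(-1/3).
Profit maximization for a price taker requires P·MP_L = w: 20·12·L^(-1/3) = 48.
So L^(-1/3) = 0.2, which gives L = 125.

L* = 125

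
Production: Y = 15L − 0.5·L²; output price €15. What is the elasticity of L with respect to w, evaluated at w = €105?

ε = -0.875

From P·MP_L = w with MP_L = 15 − L, labor demand is L(w) = 15 − w/15.
dL/dw = −1/(15) = -1/15.
At w = 105, L = 8, so ε = (dL/dw)·(w/L) = (-1/15)·(105/8) = -0.875.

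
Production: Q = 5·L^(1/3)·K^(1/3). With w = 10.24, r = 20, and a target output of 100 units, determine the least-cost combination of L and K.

L* = 125, K* = 64

Cost minimization requires the marginal rate of technical substitution to equal the input-price ratio: MP_L/MP_K = w/r.
Here MP_L/MP_K = (1/3)·(K/L)/(1/3) = (K/L). Setting this equal to 10.24/20 = 0.512 gives K = 0.512L.
Substituting into Q = 100: 5·L^(1/3)·(0.512L)^(1/3) = 100.
Solving, L = 125 and K = 64.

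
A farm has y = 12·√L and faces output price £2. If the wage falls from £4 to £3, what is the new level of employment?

From P·MP_L = w with MP_L = 6·L^(-1/2), the labor demand is L(w) = (12/w)^(2).
At w = 4: L = 9. At w = 3: L = 16.

L* = 16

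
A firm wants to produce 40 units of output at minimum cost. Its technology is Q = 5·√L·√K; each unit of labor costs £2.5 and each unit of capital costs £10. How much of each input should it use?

L* = 16, K* = 4

Cost minimization requires the marginal rate of technical substitution to equal the input-price ratio: MP_L/MP_K = w/r.
Here MP_L/MP_K = (1/2)·(K/L)/(1/2) = (K/L). Setting this equal to 2.5/10 = 0.25 gives K = 0.25L.
Substituting into Q = 40: 5·L^(1/2)·(0.25L)^(1/2) = 40.
Solving, L = 16 and K = 4.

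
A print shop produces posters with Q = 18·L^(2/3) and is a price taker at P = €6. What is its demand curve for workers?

MP_L = (2/3)·18·L^(-1/3) = 12·L^(-1/3).
Setting P·MP_L = w: 72·L^(-1/3) = w.
Solving for L: L^(-1/3) = w/72, so L = (72/w)^(3).

L(w) = 373248/w³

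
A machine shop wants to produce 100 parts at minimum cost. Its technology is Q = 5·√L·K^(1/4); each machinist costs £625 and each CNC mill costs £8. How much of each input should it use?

L* = 16, K* = 625

Cost minimization requires the marginal rate of technical substitution to equal the input-price ratio: MP_L/MP_K = w/r.
Here MP_L/MP_K = (1/2)·(K/L)/(1/4) = 2·(K/L). Setting this equal to 625/8 = 78.125 gives K = 39.0625L.
Substituting into Q = 100: 5·L^(1/2)·(39.0625L)^(1/4) = 100.
Solving, L = 16 and K = 625.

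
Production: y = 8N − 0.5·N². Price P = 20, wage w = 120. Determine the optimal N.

The marginal product of N is MP_N = 8 − N.
A price-taking firm hires until the value of the marginal product equals the wage: P·MP_N = w, so 20·(8 − N) = 120.
Then 8 − N = 6, giving N = 2.

N* = 2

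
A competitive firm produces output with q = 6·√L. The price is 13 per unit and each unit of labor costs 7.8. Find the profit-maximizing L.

MP_L = (1/2)·6·L^(-1/2) = 3·L^(-1/2).
Profit maximization for a price taker requires P·MP_L = w: 13·3·L^(-1/2) = 7.8.
So L^(-1/2) = 0.2, which gives L = 25.

L* = 25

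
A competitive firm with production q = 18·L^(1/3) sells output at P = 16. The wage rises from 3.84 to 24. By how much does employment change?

ΔL = -117

From P·MP_L = w with MP_L = 6·L^(-2/3), the labor demand is L(w) = (96/w)^(3/2).
At w = 3.84: L = 125. At w = 24: L = 8.
ΔL = 8 − 125 = -117.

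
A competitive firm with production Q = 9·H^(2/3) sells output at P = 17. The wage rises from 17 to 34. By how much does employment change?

From P·MP_H = w with MP_H = 6·H^(-1/3), the labor demand is H(w) = (102/w)^(3).
At w = 17: H = 216. At w = 34: H = 27.
ΔH = 27 − 216 = -189.

ΔH = -189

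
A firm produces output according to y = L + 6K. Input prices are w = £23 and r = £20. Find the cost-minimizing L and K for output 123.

L* = 0, K* = 20.5

The inputs are perfect substitutes, so the firm uses whichever has the lower cost per unit of output.
Cost per unit of output via L is 23; via K it is 10/3. K is cheaper.
Producing y = 123 with K alone: L = 0, K = 20.5.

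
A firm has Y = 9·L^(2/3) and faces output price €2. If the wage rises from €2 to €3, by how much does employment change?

From P·MP_L = w with MP_L = 6·L^(-1/3), the labor demand is L(w) = (12/w)^(3).
At w = 2: L = 216. At w = 3: L = 64.
ΔL = 64 − 216 = -152.

ΔL = -152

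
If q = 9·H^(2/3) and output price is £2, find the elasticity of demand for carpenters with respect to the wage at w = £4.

MP_H = (2/3)·9·H^(-1/3), so P·MP_H = w gives 12·H^(-1/3) = w.
Solving, H(w) = (12/w)^(3). This is a constant-elasticity form: H ∝ w^(−3), so ε = −3.

ε = -3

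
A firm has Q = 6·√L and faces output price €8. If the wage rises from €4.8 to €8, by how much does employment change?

ΔL = -16

From P·MP_L = w with MP_L = 3·L^(-1/2), the labor demand is L(w) = (24/w)^(2).
At w = 4.8: L = 25. At w = 8: L = 9.
ΔL = 9 − 25 = -16.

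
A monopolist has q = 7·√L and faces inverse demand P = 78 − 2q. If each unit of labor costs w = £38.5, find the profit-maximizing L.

Marginal revenue from the inverse demand is MR = 78 − 4q.
The marginal product is MP_L = 3.5·L^(-1/2).
A monopolist hires until marginal revenue product equals the wage: MR·MP_L = w.
At L, q = 7·√L. Substituting and solving: (78 − 28·√L)·3.5·L^(-1/2) = 38.5 gives L = 4.

L* = 4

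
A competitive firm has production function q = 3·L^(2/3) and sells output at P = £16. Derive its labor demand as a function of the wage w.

L(w) = 32768/w³

MP_L = (2/3)·3·L^(-1/3) = 2·L^(-1/3).
Setting P·MP_L = w: 32·L^(-1/3) = w.
Solving for L: L^(-1/3) = w/32, so L = (32/w)^(3).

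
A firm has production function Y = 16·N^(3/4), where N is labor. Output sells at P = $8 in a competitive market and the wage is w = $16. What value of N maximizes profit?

MP_N = (3/4)·16·N^(-1/4) = 12·N^(-1/4).
Profit maximization for a price taker requires P·MP_N = w: 8·12·N^(-1/4) = 16.
So N^(-1/4) = 1/6, which gives N = 1296.

N* = 1296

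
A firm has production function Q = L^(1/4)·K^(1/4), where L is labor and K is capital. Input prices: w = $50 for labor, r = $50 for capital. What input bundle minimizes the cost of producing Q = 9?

L* = 81, K* = 81

Cost minimization requires the marginal rate of technical substitution to equal the input-price ratio: MP_L/MP_K = w/r.
Here MP_L/MP_K = (1/4)·(K/L)/(1/4) = (K/L). Setting this equal to 50/50 = 1 gives K = L.
Substituting into Q = 9: L^(1/4)·(L)^(1/4) = 9.
Solving, L = 81 and K = 81.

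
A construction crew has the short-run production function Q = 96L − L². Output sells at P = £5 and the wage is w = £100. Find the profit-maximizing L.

The marginal product of L is MP_L = 96 − 2L.
A price-taking firm hires until the value of the marginal product equals the wage: P·MP_L = w, so 5·(96 − 2L) = 100.
Then 96 − 2L = 20, giving L = 38.

L* = 38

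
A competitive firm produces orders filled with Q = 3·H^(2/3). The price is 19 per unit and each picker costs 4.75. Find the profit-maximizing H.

H* = 512

MP_H = (2/3)·3·H^(-1/3) = 2·H^(-1/3).
Profit maximization for a price taker requires P·MP_H = w: 19·2·H^(-1/3) = 4.75.
So H^(-1/3) = 0.125, which gives H = 512.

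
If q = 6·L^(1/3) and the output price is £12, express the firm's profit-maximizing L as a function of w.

L(w) = (24/w)^(3/2)

MP_L = (1/3)·6·L^(-2/3) = 2·L^(-2/3).
Setting P·MP_L = w: 24·L^(-2/3) = w.
Solving for L: L^(-2/3) = w/24, so L = (24/w)^(3/2).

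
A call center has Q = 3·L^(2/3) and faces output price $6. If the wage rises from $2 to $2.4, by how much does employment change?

From P·MP_L = w with MP_L = 2·L^(-1/3), the labor demand is L(w) = (12/w)^(3).
At w = 2: L = 216. At w = 2.4: L = 125.
ΔL = 125 − 216 = -91.

ΔL = -91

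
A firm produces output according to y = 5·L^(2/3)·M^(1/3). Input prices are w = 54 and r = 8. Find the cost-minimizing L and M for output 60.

Cost minimization requires the marginal rate of technical substitution to equal the input-price ratio: MP_L/MP_M = w/r.
Here MP_L/MP_M = (2/3)·(M/L)/(1/3) = 2·(M/L). Setting this equal to 54/8 = 6.75 gives M = 3.375L.
Substituting into y = 60: 5·L^(2/3)·(3.375L)^(1/3) = 60.
Solving, L = 8 and M = 27.

L* = 8, M* = 27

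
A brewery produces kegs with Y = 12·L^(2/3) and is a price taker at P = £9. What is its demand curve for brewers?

MP_L = (2/3)·12·L^(-1/3) = 8·L^(-1/3).
Setting P·MP_L = w: 72·L^(-1/3) = w.
Solving for L: L^(-1/3) = w/72, so L = (72/w)^(3).

L(w) = 373248/w³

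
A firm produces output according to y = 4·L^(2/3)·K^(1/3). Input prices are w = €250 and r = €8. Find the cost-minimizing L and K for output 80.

Cost minimization requires the marginal rate of technical substitution to equal the input-price ratio: MP_L/MP_K = w/r.
Here MP_L/MP_K = (2/3)·(K/L)/(1/3) = 2·(K/L). Setting this equal to 250/8 = 31.25 gives K = 15.625L.
Substituting into y = 80: 4·L^(2/3)·(15.625L)^(1/3) = 80.
Solving, L = 8 and K = 125.

L* = 8, K* = 125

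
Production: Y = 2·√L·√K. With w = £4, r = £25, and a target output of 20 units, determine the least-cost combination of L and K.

L* = 25, K* = 4

Cost minimization requires the marginal rate of technical substitution to equal the input-price ratio: MP_L/MP_K = w/r.
Here MP_L/MP_K = (1/2)·(K/L)/(1/2) = (K/L). Setting this equal to 4/25 = 0.16 gives K = 0.16L.
Substituting into Y = 20: 2·L^(1/2)·(0.16L)^(1/2) = 20.
Solving, L = 25 and K = 4.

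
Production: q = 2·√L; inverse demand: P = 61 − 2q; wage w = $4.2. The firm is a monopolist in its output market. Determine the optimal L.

Marginal revenue from the inverse demand is MR = 61 − 4q.
The marginal product is MP_L = L^(-1/2).
A monopolist hires until marginal revenue product equals the wage: MR·MP_L = w.
At L, q = 2·√L. Substituting and solving: (61 − 8·√L)·L^(-1/2) = 4.2 gives L = 25.

L* = 25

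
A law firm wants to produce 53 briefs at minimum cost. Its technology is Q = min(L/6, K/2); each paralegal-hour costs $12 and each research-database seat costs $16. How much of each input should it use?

With a fixed-proportions technology, the cost-minimizing bundle uses no slack in either input: L/6 = K/2 = Q.
So L = 6·53 = 318 and K = 2·53 = 106.

L* = 318, K* = 106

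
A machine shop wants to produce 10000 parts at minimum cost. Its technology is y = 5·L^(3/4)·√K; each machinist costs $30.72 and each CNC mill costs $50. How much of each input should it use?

Cost minimization requires the marginal rate of technical substitution to equal the input-price ratio: MP_L/MP_K = w/r.
Here MP_L/MP_K = (3/4)·(K/L)/(1/2) = 1.5·(K/L). Setting this equal to 30.72/50 = 0.6144 gives K = 0.4096L.
Substituting into y = 10000: 5·L^(3/4)·(0.4096L)^(1/2) = 10000.
Solving, L = 625 and K = 256.

L* = 625, K* = 256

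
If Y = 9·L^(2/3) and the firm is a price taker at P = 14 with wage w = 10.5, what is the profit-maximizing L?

L* = 512

MP_L = (2/3)·9·L^(-1/3) = 6·L^(-1/3).
Profit maximization for a price taker requires P·MP_L = w: 14·6·L^(-1/3) = 10.5.
So L^(-1/3) = 0.125, which gives L = 512.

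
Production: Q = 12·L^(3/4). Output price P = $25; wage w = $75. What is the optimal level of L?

L* = 81

MP_L = (3/4)·12·L^(-1/4) = 9·L^(-1/4).
Profit maximization for a price taker requires P·MP_L = w: 25·9·L^(-1/4) = 75.
So L^(-1/4) = 1/3, which gives L = 81.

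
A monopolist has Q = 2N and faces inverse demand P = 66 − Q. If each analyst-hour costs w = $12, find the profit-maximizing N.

Marginal revenue from the inverse demand is MR = 66 − 2Q.
The marginal product is MP_N = 2.
A monopolist hires until marginal revenue product equals the wage: MR·MP_N = w.
(66 − 4N)·2 = 12, so N = 15.

N* = 15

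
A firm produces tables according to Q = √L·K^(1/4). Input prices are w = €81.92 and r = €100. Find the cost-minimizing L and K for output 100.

Cost minimization requires the marginal rate of technical substitution to equal the input-price ratio: MP_L/MP_K = w/r.
Here MP_L/MP_K = (1/2)·(K/L)/(1/4) = 2·(K/L). Setting this equal to 81.92/100 = 0.8192 gives K = 0.4096L.
Substituting into Q = 100: L^(1/2)·(0.4096L)^(1/4) = 100.
Solving, L = 625 and K = 256.

L* = 625, K* = 256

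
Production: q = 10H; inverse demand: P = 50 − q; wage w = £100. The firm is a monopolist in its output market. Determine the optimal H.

Marginal revenue from the inverse demand is MR = 50 − 2q.
The marginal product is MP_H = 10.
A monopolist hires until marginal revenue product equals the wage: MR·MP_H = w.
(50 − 20H)·10 = 100, so H = 2.

H* = 2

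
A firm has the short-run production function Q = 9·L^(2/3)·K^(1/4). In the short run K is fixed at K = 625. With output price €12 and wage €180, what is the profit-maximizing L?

L* = 8

With K = 625, MP_L = (2/3)·9·L^(-1/3)·625^(1/4) = 30·L^(-1/3).
Profit maximization for a price taker requires P·MP_L = w: 12·30·L^(-1/3) = 180.
So L^(-1/3) = 0.5, which gives L = 8.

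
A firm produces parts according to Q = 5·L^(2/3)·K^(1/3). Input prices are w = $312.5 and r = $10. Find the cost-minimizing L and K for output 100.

Cost minimization requires the marginal rate of technical substitution to equal the input-price ratio: MP_L/MP_K = w/r.
Here MP_L/MP_K = (2/3)·(K/L)/(1/3) = 2·(K/L). Setting this equal to 312.5/10 = 31.25 gives K = 15.625L.
Substituting into Q = 100: 5·L^(2/3)·(15.625L)^(1/3) = 100.
Solving, L = 8 and K = 125.

L* = 8, K* = 125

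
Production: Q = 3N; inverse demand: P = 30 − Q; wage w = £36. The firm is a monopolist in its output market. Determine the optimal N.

N* = 3

Marginal revenue from the inverse demand is MR = 30 − 2Q.
The marginal product is MP_N = 3.
A monopolist hires until marginal revenue product equals the wage: MR·MP_N = w.
(30 − 6N)·3 = 36, so N = 3.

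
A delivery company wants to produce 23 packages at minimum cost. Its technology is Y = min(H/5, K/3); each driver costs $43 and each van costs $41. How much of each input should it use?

With a fixed-proportions technology, the cost-minimizing bundle uses no slack in either input: H/5 = K/3 = Y.
So H = 5·23 = 115 and K = 3·23 = 69.

H* = 115, K* = 69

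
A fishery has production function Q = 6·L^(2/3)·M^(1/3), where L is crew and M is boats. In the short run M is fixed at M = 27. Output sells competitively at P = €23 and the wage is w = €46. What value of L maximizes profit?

With M = 27, MP_L = (2/3)·6·L^(-1/3)·27^(1/3) = 12·L^(-1/3).
Profit maximization for a price taker requires P·MP_L = w: 23·12·L^(-1/3) = 46.
So L^(-1/3) = 1/6, which gives L = 216.

L* = 216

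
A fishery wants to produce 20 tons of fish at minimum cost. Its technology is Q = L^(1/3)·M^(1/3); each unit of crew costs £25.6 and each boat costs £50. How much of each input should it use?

L* = 125, M* = 64

Cost minimization requires the marginal rate of technical substitution to equal the input-price ratio: MP_L/MP_M = w/r.
Here MP_L/MP_M = (1/3)·(M/L)/(1/3) = (M/L). Setting this equal to 25.6/50 = 0.512 gives M = 0.512L.
Substituting into Q = 20: L^(1/3)·(0.512L)^(1/3) = 20.
Solving, L = 125 and M = 64.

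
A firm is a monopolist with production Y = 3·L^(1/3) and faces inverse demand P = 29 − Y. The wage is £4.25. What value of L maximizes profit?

Marginal revenue from the inverse demand is MR = 29 − 2Y.
The marginal product is MP_L = L^(-2/3).
A monopolist hires until marginal revenue product equals the wage: MR·MP_L = w.
At L, Y = 3·L^(1/3). Substituting and solving: (29 − 6·L^(1/3))·L^(-2/3) = 4.25 gives L = 8.

L* = 8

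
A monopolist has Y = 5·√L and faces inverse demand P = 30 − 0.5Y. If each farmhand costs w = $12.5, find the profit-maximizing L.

Marginal revenue from the inverse demand is MR = 30 − Y.
The marginal product is MP_L = 2.5·L^(-1/2).
A monopolist hires until marginal revenue product equals the wage: MR·MP_L = w.
At L, Y = 5·√L. Substituting and solving: (30 − 5·√L)·2.5·L^(-1/2) = 12.5 gives L = 9.

L* = 9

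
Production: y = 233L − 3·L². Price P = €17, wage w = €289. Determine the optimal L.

L* = 36

The marginal product of L is MP_L = 233 − 6L.
A price-taking firm hires until the value of the marginal product equals the wage: P·MP_L = w, so 17·(233 − 6L) = 289.
Then 233 − 6L = 17, giving L = 36.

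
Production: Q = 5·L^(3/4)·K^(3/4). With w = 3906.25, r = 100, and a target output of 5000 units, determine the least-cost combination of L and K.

L* = 16, K* = 625

Cost minimization requires the marginal rate of technical substitution to equal the input-price ratio: MP_L/MP_K = w/r.
Here MP_L/MP_K = (3/4)·(K/L)/(3/4) = (K/L). Setting this equal to 3906.25/100 = 39.0625 gives K = 39.0625L.
Substituting into Q = 5000: 5·L^(3/4)·(39.0625L)^(3/4) = 5000.
Solving, L = 16 and K = 625.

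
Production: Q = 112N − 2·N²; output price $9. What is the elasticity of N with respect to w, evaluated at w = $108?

From P·MP_N = w with MP_N = 112 − 4N, labor demand is N(w) = (112 − w/9)/4.
dN/dw = −1/(36) = -1/36.
At w = 108, N = 25, so ε = (dN/dw)·(w/N) = (-1/36)·(108/25) = -0.12.

ε = -0.12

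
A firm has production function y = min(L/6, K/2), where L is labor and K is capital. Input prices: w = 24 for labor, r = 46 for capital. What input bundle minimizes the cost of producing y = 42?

L* = 252, K* = 84

With a fixed-proportions technology, the cost-minimizing bundle uses no slack in either input: L/6 = K/2 = y.
So L = 6·42 = 252 and K = 2·42 = 84.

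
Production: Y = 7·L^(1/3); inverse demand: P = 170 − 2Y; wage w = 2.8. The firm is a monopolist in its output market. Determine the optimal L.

L* = 125

Marginal revenue from the inverse demand is MR = 170 − 4Y.
The marginal product is MP_L = (7/3)·L^(-2/3).
A monopolist hires until marginal revenue product equals the wage: MR·MP_L = w.
At L, Y = 7·L^(1/3). Substituting and solving: (170 − 28·L^(1/3))·(7/3)·L^(-2/3) = 2.8 gives L = 125.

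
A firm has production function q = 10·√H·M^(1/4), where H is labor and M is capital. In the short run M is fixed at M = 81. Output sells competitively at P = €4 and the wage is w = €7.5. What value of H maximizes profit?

With M = 81, MP_H = (1/2)·10·H^(-1/2)·81^(1/4) = 15·H^(-1/2).
Profit maximization for a price taker requires P·MP_H = w: 4·15·H^(-1/2) = 7.5.
So H^(-1/2) = 0.125, which gives H = 64.

H* = 64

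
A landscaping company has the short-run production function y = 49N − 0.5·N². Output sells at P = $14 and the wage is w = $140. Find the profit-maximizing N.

N* = 39

The marginal product of N is MP_N = 49 − N.
A price-taking firm hires until the value of the marginal product equals the wage: P·MP_N = w, so 14·(49 − N) = 140.
Then 49 − N = 10, giving N = 39.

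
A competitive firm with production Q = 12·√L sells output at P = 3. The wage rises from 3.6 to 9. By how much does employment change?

From P·MP_L = w with MP_L = 6·L^(-1/2), the labor demand is L(w) = (18/w)^(2).
At w = 3.6: L = 25. At w = 9: L = 4.
ΔL = 4 − 25 = -21.

ΔL = -21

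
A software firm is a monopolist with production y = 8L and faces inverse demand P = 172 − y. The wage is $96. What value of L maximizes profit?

Marginal revenue from the inverse demand is MR = 172 − 2y.
The marginal product is MP_L = 8.
A monopolist hires until marginal revenue product equals the wage: MR·MP_L = w.
(172 − 16L)·8 = 96, so L = 10.

L* = 10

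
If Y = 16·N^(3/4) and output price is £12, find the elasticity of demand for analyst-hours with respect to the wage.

ε = -4

MP_N = (3/4)·16·N^(-1/4), so P·MP_N = w gives 144·N^(-1/4) = w.
Solving, N(w) = (144/w)^(4). This is a constant-elasticity form: N ∝ w^(−4), so ε = −4.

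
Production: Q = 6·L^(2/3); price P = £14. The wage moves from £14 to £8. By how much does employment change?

ΔL = 279

From P·MP_L = w with MP_L = 4·L^(-1/3), the labor demand is L(w) = (56/w)^(3).
At w = 14: L = 64. At w = 8: L = 343.
ΔL = 343 − 64 = 279.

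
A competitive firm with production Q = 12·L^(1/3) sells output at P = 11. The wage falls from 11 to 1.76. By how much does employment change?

From P·MP_L = w with MP_L = 4·L^(-2/3), the labor demand is L(w) = (44/w)^(3/2).
At w = 11: L = 8. At w = 1.76: L = 125.
ΔL = 125 − 8 = 117.

ΔL = 117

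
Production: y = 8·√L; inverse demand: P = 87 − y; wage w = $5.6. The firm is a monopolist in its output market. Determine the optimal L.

Marginal revenue from the inverse demand is MR = 87 − 2y.
The marginal product is MP_L = 4·L^(-1/2).
A monopolist hires until marginal revenue product equals the wage: MR·MP_L = w.
At L, y = 8·√L. Substituting and solving: (87 − 16·√L)·4·L^(-1/2) = 5.6 gives L = 25.

L* = 25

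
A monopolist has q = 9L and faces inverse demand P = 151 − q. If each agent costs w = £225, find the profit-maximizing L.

Marginal revenue from the inverse demand is MR = 151 − 2q.
The marginal product is MP_L = 9.
A monopolist hires until marginal revenue product equals the wage: MR·MP_L = w.
(151 − 18L)·9 = 225, so L = 7.

L* = 7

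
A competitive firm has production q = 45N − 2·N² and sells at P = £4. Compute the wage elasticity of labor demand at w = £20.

ε = -0.125

From P·MP_N = w with MP_N = 45 − 4N, labor demand is N(w) = (45 − w/4)/4.
dN/dw = −1/(16) = -0.0625.
At w = 20, N = 10, so ε = (dN/dw)·(w/N) = (-0.0625)·(20/10) = -0.125.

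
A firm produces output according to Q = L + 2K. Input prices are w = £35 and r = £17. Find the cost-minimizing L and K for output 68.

The inputs are perfect substitutes, so the firm uses whichever has the lower cost per unit of output.
Cost per unit of output via L is 35; via K it is 8.5. K is cheaper.
Producing Q = 68 with K alone: L = 0, K = 34.

L* = 0, K* = 34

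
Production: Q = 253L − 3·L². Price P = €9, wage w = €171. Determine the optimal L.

The marginal product of L is MP_L = 253 − 6L.
A price-taking firm hires until the value of the marginal product equals the wage: P·MP_L = w, so 9·(253 − 6L) = 171.
Then 253 − 6L = 19, giving L = 39.

L* = 39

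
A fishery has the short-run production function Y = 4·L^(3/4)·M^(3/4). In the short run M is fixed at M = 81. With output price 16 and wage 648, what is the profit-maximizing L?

L* = 16

With M = 81, MP_L = (3/4)·4·L^(-1/4)·81^(3/4) = 81·L^(-1/4).
Profit maximization for a price taker requires P·MP_L = w: 16·81·L^(-1/4) = 648.
So L^(-1/4) = 0.5, which gives L = 16.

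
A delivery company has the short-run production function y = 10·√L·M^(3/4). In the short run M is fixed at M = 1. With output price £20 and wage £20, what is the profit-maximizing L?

L* = 25

With M = 1, MP_L = (1/2)·10·L^(-1/2)·1^(3/4) = 5·L^(-1/2).
Profit maximization for a price taker requires P·MP_L = w: 20·5·L^(-1/2) = 20.
So L^(-1/2) = 0.2, which gives L = 25.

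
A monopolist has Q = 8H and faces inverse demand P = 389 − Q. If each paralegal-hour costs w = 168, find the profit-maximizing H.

H* = 23

Marginal revenue from the inverse demand is MR = 389 − 2Q.
The marginal product is MP_H = 8.
A monopolist hires until marginal revenue product equals the wage: MR·MP_H = w.
(389 − 16H)·8 = 168, so H = 23.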